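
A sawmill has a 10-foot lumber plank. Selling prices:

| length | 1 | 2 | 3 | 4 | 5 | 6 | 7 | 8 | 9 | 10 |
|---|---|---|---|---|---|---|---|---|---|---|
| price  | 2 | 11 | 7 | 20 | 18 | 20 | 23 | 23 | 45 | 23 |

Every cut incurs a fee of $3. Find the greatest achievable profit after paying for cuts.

45

Consider every possible first cut. v[k] is the best of p[i]+v[k−i] over all sellable i≤k, charging 3 whenever i<k.
v[1] = 2
v[2] = max(2+2-3, 11+0) = 11
v[3] = max(2+11-3, 11+2-3, 7+0) = 10
v[4] = max(2+10-3, 11+11-3, 7+2-3, 20+0) = 20
v[5] = max(2+20-3, 11+10-3, 7+11-3, 20+2-3, 18+0) = 19
v[6] = max(2+19-3, 11+20-3, 7+10-3, 20+11-3, 18+2-3, 20+0) = 28
v[7] = max(2+28-3, 11+19-3, 7+20-3, …, 20+2-3, 23+0) = 27
v[8] = max(2+27-3, 11+28-3, 7+19-3, …, 23+2-3, 23+0) = 37
v[9] = max(2+37-3, 11+27-3, 7+28-3, …, 23+2-3, 45+0) = 45
v[10] = max(2+45-3, 11+37-3, 7+27-3, …, 45+2-3, 23+0) = 45
One optimal plan: pieces 4 + 4 + 2 (2 cuts) → $51 − $6 = $45.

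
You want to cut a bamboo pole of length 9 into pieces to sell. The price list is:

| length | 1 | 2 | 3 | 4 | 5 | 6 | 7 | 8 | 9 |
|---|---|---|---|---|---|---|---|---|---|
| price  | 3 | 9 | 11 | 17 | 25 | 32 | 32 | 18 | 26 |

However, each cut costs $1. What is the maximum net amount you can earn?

Consider every possible first cut. r[k] is the best of p[i]+r[k−i] over all sellable i≤k, charging 1 whenever i<k.
r[1] = 3
r[2] = max(3+3-1, 9+0) = 9
r[3] = max(3+9-1, 9+3-1, 11+0) = 11
r[4] = max(3+11-1, 9+9-1, 11+3-1, 17+0) = 17
r[5] = max(3+17-1, 9+11-1, 11+9-1, 17+3-1, 25+0) = 25
r[6] = max(3+25-1, 9+17-1, 11+11-1, 17+9-1, 25+3-1, 32+0) = 32
r[7] = max(3+32-1, 9+25-1, 11+17-1, …, 32+3-1, 32+0) = 34
r[8] = max(3+34-1, 9+32-1, 11+25-1, …, 32+3-1, 18+0) = 40
r[9] = max(3+40-1, 9+34-1, 11+32-1, …, 18+3-1, 26+0) = 42
One optimal plan: pieces 6 + 2 + 1 (2 cuts) → $44 − $2 = $42.

42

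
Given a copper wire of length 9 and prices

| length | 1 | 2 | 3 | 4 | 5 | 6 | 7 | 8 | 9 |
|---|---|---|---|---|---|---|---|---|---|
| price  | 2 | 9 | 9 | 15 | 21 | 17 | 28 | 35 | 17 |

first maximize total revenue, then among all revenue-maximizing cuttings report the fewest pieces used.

3

Consider every possible first cut. r[k] is the best of p[i]+r[k−i] over all sellable i≤k.
r[1] = 2
r[2] = 9
r[3] = 11  (first piece 1, then r[2]=9)
r[4] = 18  (first piece 2, then r[2]=9)
r[5] = 21
r[6] = 27  (first piece 2, then r[4]=18)
r[7] = 30  (first piece 2, then r[5]=21)
r[8] = 36  (first piece 2, then r[6]=27)
r[9] = 39  (first piece 2, then r[7]=30)
Maximum revenue is €39.
Now minimize piece count subject to staying optimal: for each k, pieces[k] = 1 + min over i with p[i]+r[k−i]=r[k] of pieces[k−i].
pieces[6] = 3
pieces[7] = 2
pieces[8] = 4
pieces[9] = 3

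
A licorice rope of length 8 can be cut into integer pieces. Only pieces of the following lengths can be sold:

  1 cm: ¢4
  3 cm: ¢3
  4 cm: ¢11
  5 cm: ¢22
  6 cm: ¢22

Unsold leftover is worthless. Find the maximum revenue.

Build r[k] bottom-up: r[k] = max over allowed piece i of (p[i] + r[k−i]).
r[1] = 4
r[2] = 8  (first piece 1, then r[1]=4)
r[3] = 12  (first piece 1, then r[2]=8)
r[4] = 16  (first piece 1, then r[3]=12)
r[5] = 22
r[6] = 26  (first piece 1, then r[5]=22)
r[7] = 30  (first piece 1, then r[6]=26)
r[8] = 34  (first piece 1, then r[7]=30)
One optimal cutting: 5 + 1 + 1 + 1 → ¢34.

34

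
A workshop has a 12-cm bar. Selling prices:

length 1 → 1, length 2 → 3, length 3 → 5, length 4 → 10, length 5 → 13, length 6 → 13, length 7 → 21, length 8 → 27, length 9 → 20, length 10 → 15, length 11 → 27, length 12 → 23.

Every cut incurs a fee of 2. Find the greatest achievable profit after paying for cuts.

35

Consider every possible first cut. r[k] is the best of p[i]+r[k−i] over all sellable i≤k, charging 2 whenever i<k.
r[1] = 1
r[2] = max(1+1-2, 3+0) = 3
r[3] = max(1+3-2, 3+1-2, 5+0) = 5
r[4] = max(1+5-2, 3+3-2, 5+1-2, 10+0) = 10
r[5] = max(1+10-2, 3+5-2, 5+3-2, 10+1-2, 13+0) = 13
r[6] = max(1+13-2, 3+10-2, 5+5-2, 10+3-2, 13+1-2, 13+0) = 13
r[7] = max(1+13-2, 3+13-2, 5+10-2, …, 13+1-2, 21+0) = 21
r[8] = max(1+21-2, 3+13-2, 5+13-2, …, 21+1-2, 27+0) = 27
r[9] = max(1+27-2, 3+21-2, 5+13-2, …, 27+1-2, 20+0) = 26
r[10] = max(1+26-2, 3+27-2, 5+21-2, …, 20+1-2, 15+0) = 28
r[11] = max(1+28-2, 3+26-2, 5+27-2, …, 15+1-2, 27+0) = 30
r[12] = max(1+30-2, 3+28-2, 5+26-2, …, 27+1-2, 23+0) = 35
One optimal plan: pieces 8 + 4 (1 cut) → 37 − 2 = 35.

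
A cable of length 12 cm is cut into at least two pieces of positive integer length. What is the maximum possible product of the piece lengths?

81

Let g[k] be the best product for length k (with at least one cut). For each first piece i, the rest contributes max(k−i, g[k−i]).
g[2] = 1·max(1,0) = 1·1 = 1
g[3] = 1·max(2,1) = 1·2 = 2
g[4] = 2·max(2,1) = 2·2 = 4
g[5] = 2·max(3,2) = 2·3 = 6
g[6] = 3·max(3,2) = 3·3 = 9
g[7] = 2·max(5,6) = 2·6 = 12
g[8] = 2·max(6,9) = 2·9 = 18
g[9] = 3·max(6,9) = 3·9 = 27
g[10] = 2·max(8,18) = 2·18 = 36
g[11] = 2·max(9,27) = 2·27 = 54
g[12] = 3·max(9,27) = 3·27 = 81
One optimal split: 3 + 3 + 3 + 3; product 3·3·3·3 = 81.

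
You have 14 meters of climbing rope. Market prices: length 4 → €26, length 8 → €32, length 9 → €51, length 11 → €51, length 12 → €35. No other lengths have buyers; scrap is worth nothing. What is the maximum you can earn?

78

Build f[k] bottom-up: f[k] = max over allowed piece i of (p[i] + f[k−i]).
f[1] = 0
f[2] = 0
f[3] = 0
f[4] = 26
f[5] = 26
f[6] = 26
f[7] = 26
f[8] = max(26+26, 32+0) = 52
f[9] = max(26+26, 32+0, 51+0) = 52
f[10] = max(26+26, 32+0, 51+0) = 52
f[11] = max(26+26, 32+0, 51+0, 51+0) = 52
f[12] = max(26+52, 32+26, 51+0, 51+0, 35+0) = 78
f[13] = max(26+52, 32+26, 51+26, 51+0, 35+0) = 78
f[14] = max(26+52, 32+26, 51+26, 51+0, 35+0) = 78
One optimal cutting: pieces 4 + 4 + 4 with 2 meters of scrap → €78.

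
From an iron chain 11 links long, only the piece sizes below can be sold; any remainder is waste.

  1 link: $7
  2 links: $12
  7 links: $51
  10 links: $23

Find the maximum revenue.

Build r[k] bottom-up: r[k] = max over allowed piece i of (p[i] + r[k−i]).
r[1] = 7
r[2] = 14  (first piece 1, then r[1]=7)
r[3] = 21  (first piece 1, then r[2]=14)
r[4] = 28  (first piece 1, then r[3]=21)
r[5] = 35  (first piece 1, then r[4]=28)
r[6] = 42  (first piece 1, then r[5]=35)
r[7] = 51
r[8] = 58  (first piece 1, then r[7]=51)
r[9] = 65  (first piece 1, then r[8]=58)
r[10] = 72  (first piece 1, then r[9]=65)
r[11] = 79  (first piece 1, then r[10]=72)
One optimal cutting: 7 + 1 + 1 + 1 + 1 → $79.

79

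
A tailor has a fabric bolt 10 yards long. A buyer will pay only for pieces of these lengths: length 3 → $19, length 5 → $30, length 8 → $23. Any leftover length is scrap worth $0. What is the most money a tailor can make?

Let f[k] be the best obtainable value from length k. For each k, try every first piece i and keep the best of price[i] + f[k−i].
f[1] = 0
f[2] = 0
f[3] = 19
f[4] = 19
f[5] = 30
f[6] = 38  (first piece 3, then f[3]=19)
f[7] = 38
f[8] = 49  (first piece 3, then f[5]=30)
f[9] = 57  (first piece 3, then f[6]=38)
f[10] = 60  (first piece 5, then f[5]=30)
One optimal cutting: 5 + 5 → $60.

60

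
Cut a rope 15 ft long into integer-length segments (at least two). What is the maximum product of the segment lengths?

243

Let P[k] be the best product for length k (with at least one cut). For each first piece i, the rest contributes max(k−i, P[k−i]).
P[2] = 1*max(1,0) = 1*1 = 1
P[3] = max(1*2, 2*1) = 2
P[4] = max(1*3, 2*2, 3*1) = 4
P[5] = max(1*4, 2*3, 3*2, 4*1) = 6
P[6] = max(1*6, 2*4, 3*3, 4*2, 5*1) = 9
P[7] = max(1*9, 2*6, 3*4, 4*3, 5*2, 6*1) = 12
P[8] = max(1*12, 2*9, 3*6, …, 6*2, 7*1) = 18
P[9] = max(1*18, 2*12, 3*9, …, 7*2, 8*1) = 27
P[10] = max(1*27, 2*18, 3*12, …, 8*2, 9*1) = 36
P[11] = max(1*36, 2*27, 3*18, …, 9*2, 10*1) = 54
P[12] = max(1*54, 2*36, 3*27, …, 10*2, 11*1) = 81
P[13] = max(1*81, 2*54, 3*36, …, 11*2, 12*1) = 108
P[14] = max(1*108, 2*81, 3*54, …, 12*2, 13*1) = 162
P[15] = max(1*162, 2*108, 3*81, …, 13*2, 14*1) = 243
One optimal split: 3 + 3 + 3 + 3 + 3; product 3*3*3*3*3 = 243.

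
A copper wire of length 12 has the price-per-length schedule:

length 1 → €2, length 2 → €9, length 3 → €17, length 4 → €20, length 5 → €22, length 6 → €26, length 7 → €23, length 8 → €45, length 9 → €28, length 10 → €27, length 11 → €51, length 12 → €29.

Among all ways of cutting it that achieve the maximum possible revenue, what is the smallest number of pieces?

4

Let r[k] be the best obtainable value from length k. For each k, try every first piece i and keep the best of price[i] + r[k−i].
r[1] = 2
r[2] = max(2+2, 9+0) = 9
r[3] = max(2+9, 9+2, 17+0) = 17
r[4] = max(2+17, 9+9, 17+2, 20+0) = 20
r[5] = max(2+20, 9+17, 17+9, 20+2, 22+0) = 26
r[6] = max(2+26, 9+20, 17+17, 20+9, 22+2, 26+0) = 34
r[7] = max(2+34, 9+26, 17+20, …, 26+2, 23+0) = 37
r[8] = max(2+37, 9+34, 17+26, …, 23+2, 45+0) = 45
r[9] = max(2+45, 9+37, 17+34, …, 45+2, 28+0) = 51
r[10] = max(2+51, 9+45, 17+37, …, 28+2, 27+0) = 54
r[11] = max(2+54, 9+51, 17+45, …, 27+2, 51+0) = 62
r[12] = max(2+62, 9+54, 17+51, …, 51+2, 29+0) = 68
Maximum revenue is €68.
Now minimize piece count subject to staying optimal: for each k, pieces[k] = 1 + min over i with p[i]+r[k−i]=r[k] of pieces[k−i].
pieces[9] = 3
pieces[10] = 2
pieces[11] = 2
pieces[12] = 4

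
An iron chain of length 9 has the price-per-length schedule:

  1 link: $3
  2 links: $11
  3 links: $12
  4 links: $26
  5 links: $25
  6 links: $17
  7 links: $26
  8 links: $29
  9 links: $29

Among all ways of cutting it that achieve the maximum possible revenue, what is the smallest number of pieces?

Let r[k] be the best obtainable value from length k. For each k, try every first piece i and keep the best of price[i] + r[k−i].
r[1] = 3
r[2] = 11
r[3] = 14  (first piece 1, then r[2]=11)
r[4] = 26
r[5] = 29  (first piece 1, then r[4]=26)
r[6] = 37  (first piece 2, then r[4]=26)
r[7] = 40  (first piece 1, then r[6]=37)
r[8] = 52  (first piece 4, then r[4]=26)
r[9] = 55  (first piece 1, then r[8]=52)
Maximum revenue is $55.
Now minimize piece count subject to staying optimal: for each k, pieces[k] = 1 + min over i with p[i]+r[k−i]=r[k] of pieces[k−i].
pieces[6] = 2
pieces[7] = 3
pieces[8] = 2
pieces[9] = 3

3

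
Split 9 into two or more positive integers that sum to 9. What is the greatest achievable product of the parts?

27

Fill m[k] for k=2..9: at each k try every first piece i and multiply by the better of (k−i) uncut or m[k−i].
m[2] = 1·max(1,0) = 1·1 = 1
m[3] = 1·max(2,1) = 1·2 = 2
m[4] = 2·max(2,1) = 2·2 = 4
m[5] = 2·max(3,2) = 2·3 = 6
m[6] = 3·max(3,2) = 3·3 = 9
m[7] = 2·max(5,6) = 2·6 = 12
m[8] = 2·max(6,9) = 2·9 = 18
m[9] = 3·max(6,9) = 3·9 = 27
One optimal split: 3 + 3 + 3; product 3·3·3 = 27.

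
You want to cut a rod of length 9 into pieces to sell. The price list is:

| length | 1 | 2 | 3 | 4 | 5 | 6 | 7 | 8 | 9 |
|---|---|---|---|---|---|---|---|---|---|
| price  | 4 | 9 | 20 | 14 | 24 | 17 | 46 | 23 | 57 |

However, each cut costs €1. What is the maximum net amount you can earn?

Consider every possible first cut. net[k] is the best of p[i]+net[k−i] over all sellable i≤k, charging 1 whenever i<k.
net[1] = 4
net[2] = 9
net[3] = 20
net[4] = 23  (first piece 1, then net[3]=20)
net[5] = 28  (first piece 2, then net[3]=20)
net[6] = 39  (first piece 3, then net[3]=20)
net[7] = 46
net[8] = 49  (first piece 1, then net[7]=46)
net[9] = 58  (first piece 3, then net[6]=39)
One optimal plan: pieces 3 + 3 + 3 (2 cuts) → €60 − €2 = €58.

58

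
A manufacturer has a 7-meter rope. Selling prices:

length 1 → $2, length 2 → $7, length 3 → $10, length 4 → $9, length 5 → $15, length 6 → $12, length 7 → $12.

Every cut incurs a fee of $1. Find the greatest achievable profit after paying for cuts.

Let r[k] be the best obtainable value from length k. For each k, try every first piece i and keep the best of price[i] + r[k−i] minus the 1 cut fee when i<k.
r[1] = 2
r[2] = max(2+2-1, 7+0) = 7
r[3] = max(2+7-1, 7+2-1, 10+0) = 10
r[4] = max(2+10-1, 7+7-1, 10+2-1, 9+0) = 13
r[5] = max(2+13-1, 7+10-1, 10+7-1, 9+2-1, 15+0) = 16
r[6] = max(2+16-1, 7+13-1, 10+10-1, 9+7-1, 15+2-1, 12+0) = 19
r[7] = max(2+19-1, 7+16-1, 10+13-1, …, 12+2-1, 12+0) = 22
One optimal plan: pieces 3 + 2 + 2 (2 cuts) → $24 − $2 = $22.

22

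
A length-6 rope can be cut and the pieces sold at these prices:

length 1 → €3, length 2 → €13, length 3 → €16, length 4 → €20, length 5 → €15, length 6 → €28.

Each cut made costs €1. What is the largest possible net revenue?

Consider every possible first cut. net[k] is the best of p[i]+net[k−i] over all sellable i≤k, charging 1 whenever i<k.
net[1] = 3
net[2] = 13
net[3] = 16
net[4] = 25  (first piece 2, then net[2]=13)
net[5] = 28  (first piece 2, then net[3]=16)
net[6] = 37  (first piece 2, then net[4]=25)
One optimal plan: pieces 2 + 2 + 2 (2 cuts) → €39 − €2 = €37.

37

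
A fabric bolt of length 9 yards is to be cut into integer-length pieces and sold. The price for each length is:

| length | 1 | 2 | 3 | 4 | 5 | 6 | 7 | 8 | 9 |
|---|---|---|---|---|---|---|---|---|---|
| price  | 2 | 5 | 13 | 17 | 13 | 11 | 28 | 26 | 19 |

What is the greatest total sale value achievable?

Let v[k] be the best obtainable value from length k. For each k, try every first piece i and keep the best of price[i] + v[k−i].
v[1] = 2
v[2] = 5
v[3] = 13
v[4] = 17
v[5] = 19  (first piece 1, then v[4]=17)
v[6] = 26  (first piece 3, then v[3]=13)
v[7] = 30  (first piece 3, then v[4]=17)
v[8] = 34  (first piece 4, then v[4]=17)
v[9] = 39  (first piece 3, then v[6]=26)
One optimal cutting: 3 + 3 + 3 → $13 + $13 + $13 = $39.

39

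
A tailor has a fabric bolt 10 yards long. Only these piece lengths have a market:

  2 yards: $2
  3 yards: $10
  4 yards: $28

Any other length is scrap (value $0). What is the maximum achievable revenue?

Let r[k] be the best obtainable value from length k. For each k, try every first piece i and keep the best of price[i] + r[k−i].
r[1] = 0
r[2] = 2
r[3] = max(2+0, 10+0) = 10
r[4] = max(2+2, 10+0, 28+0) = 28
r[5] = max(2+10, 10+2, 28+0) = 28
r[6] = max(2+28, 10+10, 28+2) = 30
r[7] = max(2+28, 10+28, 28+10) = 38
r[8] = max(2+30, 10+28, 28+28) = 56
r[9] = max(2+38, 10+30, 28+28) = 56
r[10] = max(2+56, 10+38, 28+30) = 58
One optimal cutting: 4 + 4 + 2 → $58.

58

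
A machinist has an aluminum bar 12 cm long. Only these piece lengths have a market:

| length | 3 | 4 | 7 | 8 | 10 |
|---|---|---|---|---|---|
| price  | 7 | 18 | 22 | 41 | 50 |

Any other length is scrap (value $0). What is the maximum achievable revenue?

Build f[k] bottom-up: f[k] = max over allowed piece i of (p[i] + f[k−i]).
f[1] = 0
f[2] = 0
f[3] = 7
f[4] = 18
f[5] = 18
f[6] = 18
f[7] = 25  (first piece 3, then f[4]=18)
f[8] = 41
f[9] = 41
f[10] = 50
f[11] = 50
f[12] = 59  (first piece 4, then f[8]=41)
One optimal cutting: 8 + 4 → $59.

59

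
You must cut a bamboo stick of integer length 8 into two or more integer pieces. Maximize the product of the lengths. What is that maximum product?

18

Let m[k] be the best product for length k (with at least one cut). For each first piece i, the rest contributes max(k−i, m[k−i]).
Small cases: m[2]=1, m[3]=2.
m[4] = max(1*3, 2*2, 3*1) = 4
m[5] = max(1*4, 2*3, 3*2, 4*1) = 6
m[6] = max(1*6, 2*4, 3*3, 4*2, 5*1) = 9
m[7] = max(1*9, 2*6, 3*4, 4*3, 5*2, 6*1) = 12
m[8] = max(1*12, 2*9, 3*6, …, 6*2, 7*1) = 18
One optimal split: 3 + 3 + 2; product 3*3*2 = 18.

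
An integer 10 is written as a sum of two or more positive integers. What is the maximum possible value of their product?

Fill prod[k] for k=2..10: at each k try every first piece i and multiply by the better of (k−i) uncut or prod[k−i].
Small cases: prod[2]=1, prod[3]=2.
prod[4] = max(1·3, 2·2, 3·1) = 4
prod[5] = max(1·4, 2·3, 3·2, 4·1) = 6
prod[6] = max(1·6, 2·4, 3·3, 4·2, 5·1) = 9
prod[7] = max(1·9, 2·6, 3·4, 4·3, 5·2, 6·1) = 12
prod[8] = max(1·12, 2·9, 3·6, …, 6·2, 7·1) = 18
prod[9] = max(1·18, 2·12, 3·9, …, 7·2, 8·1) = 27
prod[10] = max(1·27, 2·18, 3·12, …, 8·2, 9·1) = 36
One optimal split: 3 + 3 + 2 + 2; product 3·3·2·2 = 36.

36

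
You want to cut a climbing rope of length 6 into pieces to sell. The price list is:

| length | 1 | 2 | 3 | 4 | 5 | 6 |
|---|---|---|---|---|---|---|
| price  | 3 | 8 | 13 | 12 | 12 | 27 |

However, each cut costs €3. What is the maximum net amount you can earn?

Consider every possible first cut. v[k] is the best of p[i]+v[k−i] over all sellable i≤k, charging 3 whenever i<k.
v[1] = 3
v[2] = 8
v[3] = 13
v[4] = 13  (first piece 1, then v[3]=13)
v[5] = 18  (first piece 2, then v[3]=13)
v[6] = 27
Best is to make no cuts and sell whole for €27.

27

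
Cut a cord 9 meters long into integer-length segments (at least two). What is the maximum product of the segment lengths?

Fill P[k] for k=2..9: at each k try every first piece i and multiply by the better of (k−i) uncut or P[k−i].
P[2] = 1×max(1,0) = 1×1 = 1
P[3] = max(1×2, 2×1) = 2
P[4] = max(1×3, 2×2, 3×1) = 4
P[5] = max(1×4, 2×3, 3×2, 4×1) = 6
P[6] = max(1×6, 2×4, 3×3, 4×2, 5×1) = 9
P[7] = max(1×9, 2×6, 3×4, 4×3, 5×2, 6×1) = 12
P[8] = max(1×12, 2×9, 3×6, …, 6×2, 7×1) = 18
P[9] = max(1×18, 2×12, 3×9, …, 7×2, 8×1) = 27
One optimal split: 3 + 3 + 3; product 3×3×3 = 27.

27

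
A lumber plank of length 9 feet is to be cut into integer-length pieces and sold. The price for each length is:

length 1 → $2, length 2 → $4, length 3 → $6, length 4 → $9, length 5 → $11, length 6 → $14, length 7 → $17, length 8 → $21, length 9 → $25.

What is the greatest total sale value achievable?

Build v[k] bottom-up: v[k] = max over allowed piece i of (p[i] + v[k−i]).
v[1] = 2
v[2] = max(2+2, 4+0) = 4
v[3] = max(2+4, 4+2, 6+0) = 6
v[4] = max(2+6, 4+4, 6+2, 9+0) = 9
v[5] = max(2+9, 4+6, 6+4, 9+2, 11+0) = 11
v[6] = max(2+11, 4+9, 6+6, 9+4, 11+2, 14+0) = 14
v[7] = max(2+14, 4+11, 6+9, …, 14+2, 17+0) = 17
v[8] = max(2+17, 4+14, 6+11, …, 17+2, 21+0) = 21
v[9] = max(2+21, 4+17, 6+14, …, 21+2, 25+0) = 25
Best is to sell the whole 9-foot piece uncut for $25.

25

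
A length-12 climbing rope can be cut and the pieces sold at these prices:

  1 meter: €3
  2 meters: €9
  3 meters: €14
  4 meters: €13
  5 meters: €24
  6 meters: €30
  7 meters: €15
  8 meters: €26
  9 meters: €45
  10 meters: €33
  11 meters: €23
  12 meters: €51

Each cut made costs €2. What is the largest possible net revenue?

58

Let v[k] be the best obtainable value from length k. For each k, try every first piece i and keep the best of price[i] + v[k−i] minus the 2 cut fee when i<k.
v[1] = 3
v[2] = max(3+3-2, 9+0) = 9
v[3] = max(3+9-2, 9+3-2, 14+0) = 14
v[4] = max(3+14-2, 9+9-2, 14+3-2, 13+0) = 16
v[5] = max(3+16-2, 9+14-2, 14+9-2, 13+3-2, 24+0) = 24
v[6] = max(3+24-2, 9+16-2, 14+14-2, 13+9-2, 24+3-2, 30+0) = 30
v[7] = max(3+30-2, 9+24-2, 14+16-2, …, 30+3-2, 15+0) = 31
v[8] = max(3+31-2, 9+30-2, 14+24-2, …, 15+3-2, 26+0) = 37
v[9] = max(3+37-2, 9+31-2, 14+30-2, …, 26+3-2, 45+0) = 45
v[10] = max(3+45-2, 9+37-2, 14+31-2, …, 45+3-2, 33+0) = 46
v[11] = max(3+46-2, 9+45-2, 14+37-2, …, 33+3-2, 23+0) = 52
v[12] = max(3+52-2, 9+46-2, 14+45-2, …, 23+3-2, 51+0) = 58
One optimal plan: pieces 6 + 6 (1 cut) → €60 − €2 = €58.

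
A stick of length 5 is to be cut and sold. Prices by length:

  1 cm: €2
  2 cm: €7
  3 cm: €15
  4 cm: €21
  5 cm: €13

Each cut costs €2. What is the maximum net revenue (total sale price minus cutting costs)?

21

Consider every possible first cut. r[k] is the best of p[i]+r[k−i] over all sellable i≤k, charging 2 whenever i<k.
r[1] = 2
r[2] = max(2+2-2, 7+0) = 7
r[3] = max(2+7-2, 7+2-2, 15+0) = 15
r[4] = max(2+15-2, 7+7-2, 15+2-2, 21+0) = 21
r[5] = max(2+21-2, 7+15-2, 15+7-2, 21+2-2, 13+0) = 21
One optimal plan: pieces 4 + 1 (1 cut) → €23 − €2 = €21.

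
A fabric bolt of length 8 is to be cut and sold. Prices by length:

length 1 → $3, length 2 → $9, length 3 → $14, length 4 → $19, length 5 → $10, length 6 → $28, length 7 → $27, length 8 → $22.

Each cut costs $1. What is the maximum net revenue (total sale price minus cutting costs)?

37

Consider every possible first cut. net[k] is the best of p[i]+net[k−i] over all sellable i≤k, charging 1 whenever i<k.
net[1] = 3
net[2] = 9
net[3] = 14
net[4] = 19
net[5] = 22  (first piece 2, then net[3]=14)
net[6] = 28
net[7] = 32  (first piece 3, then net[4]=19)
net[8] = 37  (first piece 4, then net[4]=19)
One optimal plan: pieces 4 + 4 (1 cut) → $38 − $1 = $37.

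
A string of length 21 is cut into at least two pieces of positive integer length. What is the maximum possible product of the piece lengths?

2187

Fill f[k] for k=2..21: at each k try every first piece i and multiply by the better of (k−i) uncut or f[k−i].
f[2] = 1×max(1,0) = 1×1 = 1
f[3] = max(1×2, 2×1) = 2
f[4] = max(1×3, 2×2, 3×1) = 4
f[5] = max(1×4, 2×3, 3×2, 4×1) = 6
f[6] = max(1×6, 2×4, 3×3, 4×2, 5×1) = 9
f[7] = max(1×9, 2×6, 3×4, 4×3, 5×2, 6×1) = 12
f[8] = max(1×12, 2×9, 3×6, …, 6×2, 7×1) = 18
f[9] = max(1×18, 2×12, 3×9, …, 7×2, 8×1) = 27
f[10] = max(1×27, 2×18, 3×12, …, 8×2, 9×1) = 36
f[11] = max(1×36, 2×27, 3×18, …, 9×2, 10×1) = 54
f[12] = max(1×54, 2×36, 3×27, …, 10×2, 11×1) = 81
f[13] = max(1×81, 2×54, 3×36, …, 11×2, 12×1) = 108
f[14] = max(1×108, 2×81, 3×54, …, 12×2, 13×1) = 162
f[15] = max(1×162, 2×108, 3×81, …, 13×2, 14×1) = 243
f[16] = max(1×243, 2×162, 3×108, …, 14×2, 15×1) = 324
f[17] = max(1×324, 2×243, 3×162, …, 15×2, 16×1) = 486
f[18] = max(1×486, 2×324, 3×243, …, 16×2, 17×1) = 729
f[19] = max(1×729, 2×486, 3×324, …, 17×2, 18×1) = 972
f[20] = max(1×972, 2×729, 3×486, …, 18×2, 19×1) = 1458
f[21] = max(1×1458, 2×972, 3×729, …, 19×2, 20×1) = 2187
One optimal split: 3 + 3 + 3 + 3 + 3 + 3 + 3; product 3×3×3×3×3×3×3 = 2187.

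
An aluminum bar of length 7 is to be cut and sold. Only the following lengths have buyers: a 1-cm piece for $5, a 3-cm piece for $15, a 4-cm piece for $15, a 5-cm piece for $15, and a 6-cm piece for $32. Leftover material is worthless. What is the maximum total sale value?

Consider every possible first cut. r[k] is the best of p[i]+r[k−i] over all sellable i≤k.
r[1] = 5
r[2] = 10  (first piece 1, then r[1]=5)
r[3] = max(5+10, 15+0) = 15
r[4] = max(5+15, 15+5, 15+0) = 20
r[5] = max(5+20, 15+10, 15+5, 15+0) = 25
r[6] = max(5+25, 15+15, 15+10, 15+5, 32+0) = 32
r[7] = max(5+32, 15+20, 15+15, 15+10, 32+5) = 37
One optimal cutting: 6 + 1 → $37.

37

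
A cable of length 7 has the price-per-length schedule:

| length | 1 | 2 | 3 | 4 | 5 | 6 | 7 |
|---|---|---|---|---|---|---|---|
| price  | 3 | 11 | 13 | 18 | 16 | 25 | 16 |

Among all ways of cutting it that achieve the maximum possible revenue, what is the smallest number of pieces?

Consider every possible first cut. r[k] is the best of p[i]+r[k−i] over all sellable i≤k.
r[1] = 3
r[2] = max(3+3, 11+0) = 11
r[3] = max(3+11, 11+3, 13+0) = 14
r[4] = max(3+14, 11+11, 13+3, 18+0) = 22
r[5] = max(3+22, 11+14, 13+11, 18+3, 16+0) = 25
r[6] = max(3+25, 11+22, 13+14, 18+11, 16+3, 25+0) = 33
r[7] = max(3+33, 11+25, 13+22, …, 25+3, 16+0) = 36
Maximum revenue is 36.
Now minimize piece count subject to staying optimal: for each k, pieces[k] = 1 + min over i with p[i]+r[k−i]=r[k] of pieces[k−i].
pieces[4] = 2
pieces[5] = 3
pieces[6] = 3
pieces[7] = 4

4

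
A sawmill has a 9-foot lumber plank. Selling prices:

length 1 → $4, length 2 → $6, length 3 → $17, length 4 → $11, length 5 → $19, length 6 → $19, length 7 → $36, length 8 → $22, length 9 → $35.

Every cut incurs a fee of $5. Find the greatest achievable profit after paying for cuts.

Build v[k] bottom-up: v[k] = max over allowed piece i of (p[i] + v[k−i]) − 5 per cut.
v[1] = 4
v[2] = 6
v[3] = 17
v[4] = 16  (first piece 1, then v[3]=17)
v[5] = 19
v[6] = 29  (first piece 3, then v[3]=17)
v[7] = 36
v[8] = 35  (first piece 1, then v[7]=36)
v[9] = 41  (first piece 3, then v[6]=29)
One optimal plan: pieces 3 + 3 + 3 (2 cuts) → $51 − $10 = $41.

41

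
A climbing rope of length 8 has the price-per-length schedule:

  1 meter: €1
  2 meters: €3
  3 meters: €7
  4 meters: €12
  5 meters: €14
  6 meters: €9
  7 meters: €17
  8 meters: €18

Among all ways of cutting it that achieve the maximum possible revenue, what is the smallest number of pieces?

Build r[k] bottom-up: r[k] = max over allowed piece i of (p[i] + r[k−i]).
r[1] = 1
r[2] = max(1+1, 3+0) = 3
r[3] = max(1+3, 3+1, 7+0) = 7
r[4] = max(1+7, 3+3, 7+1, 12+0) = 12
r[5] = max(1+12, 3+7, 7+3, 12+1, 14+0) = 14
r[6] = max(1+14, 3+12, 7+7, 12+3, 14+1, 9+0) = 15
r[7] = max(1+15, 3+14, 7+12, …, 9+1, 17+0) = 19
r[8] = max(1+19, 3+15, 7+14, …, 17+1, 18+0) = 24
Maximum revenue is €24.
Now minimize piece count subject to staying optimal: for each k, pieces[k] = 1 + min over i with p[i]+r[k−i]=r[k] of pieces[k−i].
pieces[5] = 1
pieces[6] = 2
pieces[7] = 2
pieces[8] = 2

2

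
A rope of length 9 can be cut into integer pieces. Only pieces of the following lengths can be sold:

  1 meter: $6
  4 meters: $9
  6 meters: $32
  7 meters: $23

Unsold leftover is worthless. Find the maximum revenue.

54

Build f[k] bottom-up: f[k] = max over allowed piece i of (p[i] + f[k−i]).
f[1] = 6
f[2] = 12  (first piece 1, then f[1]=6)
f[3] = 18  (first piece 1, then f[2]=12)
f[4] = max(6+18, 9+0) = 24
f[5] = max(6+24, 9+6) = 30
f[6] = max(6+30, 9+12, 32+0) = 36
f[7] = max(6+36, 9+18, 32+6, 23+0) = 42
f[8] = max(6+42, 9+24, 32+12, 23+6) = 48
f[9] = max(6+48, 9+30, 32+18, 23+12) = 54
One optimal cutting: 1 + 1 + 1 + 1 + 1 + 1 + 1 + 1 + 1 → $54.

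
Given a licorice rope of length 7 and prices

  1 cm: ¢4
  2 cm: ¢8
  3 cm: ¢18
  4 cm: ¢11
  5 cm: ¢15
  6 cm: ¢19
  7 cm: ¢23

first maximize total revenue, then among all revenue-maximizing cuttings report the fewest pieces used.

Let r[k] be the best obtainable value from length k. For each k, try every first piece i and keep the best of price[i] + r[k−i].
r[1] = 4
r[2] = 8  (first piece 1, then r[1]=4)
r[3] = 18
r[4] = 22  (first piece 1, then r[3]=18)
r[5] = 26  (first piece 1, then r[4]=22)
r[6] = 36  (first piece 3, then r[3]=18)
r[7] = 40  (first piece 1, then r[6]=36)
Maximum revenue is ¢40.
Now minimize piece count subject to staying optimal: for each k, pieces[k] = 1 + min over i with p[i]+r[k−i]=r[k] of pieces[k−i].
pieces[4] = 2
pieces[5] = 2
pieces[6] = 2
pieces[7] = 3

3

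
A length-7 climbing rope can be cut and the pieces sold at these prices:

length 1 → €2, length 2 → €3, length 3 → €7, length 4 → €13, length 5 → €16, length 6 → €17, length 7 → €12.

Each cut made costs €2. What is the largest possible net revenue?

18

Build net[k] bottom-up: net[k] = max over allowed piece i of (p[i] + net[k−i]) − 2 per cut.
net[1] = 2
net[2] = max(2+2-2, 3+0) = 3
net[3] = max(2+3-2, 3+2-2, 7+0) = 7
net[4] = max(2+7-2, 3+3-2, 7+2-2, 13+0) = 13
net[5] = max(2+13-2, 3+7-2, 7+3-2, 13+2-2, 16+0) = 16
net[6] = max(2+16-2, 3+13-2, 7+7-2, 13+3-2, 16+2-2, 17+0) = 17
net[7] = max(2+17-2, 3+16-2, 7+13-2, …, 17+2-2, 12+0) = 18
One optimal plan: pieces 4 + 3 (1 cut) → €20 − €2 = €18.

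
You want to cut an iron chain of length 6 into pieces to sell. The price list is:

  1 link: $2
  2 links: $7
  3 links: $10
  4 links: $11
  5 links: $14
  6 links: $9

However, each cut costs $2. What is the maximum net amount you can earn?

Build net[k] bottom-up: net[k] = max over allowed piece i of (p[i] + net[k−i]) − 2 per cut.
net[1] = 2
net[2] = 7
net[3] = 10
net[4] = 12  (first piece 2, then net[2]=7)
net[5] = 15  (first piece 2, then net[3]=10)
net[6] = 18  (first piece 3, then net[3]=10)
One optimal plan: pieces 3 + 3 (1 cut) → $20 − $2 = $18.

18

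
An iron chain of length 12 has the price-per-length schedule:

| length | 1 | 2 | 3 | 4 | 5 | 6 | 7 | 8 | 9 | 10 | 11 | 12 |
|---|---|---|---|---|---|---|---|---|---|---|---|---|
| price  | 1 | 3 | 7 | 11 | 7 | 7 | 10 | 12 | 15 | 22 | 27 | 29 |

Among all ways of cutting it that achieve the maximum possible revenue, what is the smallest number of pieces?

3

Consider every possible first cut. r[k] is the best of p[i]+r[k−i] over all sellable i≤k.
r[1] = 1
r[2] = max(1+1, 3+0) = 3
r[3] = max(1+3, 3+1, 7+0) = 7
r[4] = max(1+7, 3+3, 7+1, 11+0) = 11
r[5] = max(1+11, 3+7, 7+3, 11+1, 7+0) = 12
r[6] = max(1+12, 3+11, 7+7, 11+3, 7+1, 7+0) = 14
r[7] = max(1+14, 3+12, 7+11, …, 7+1, 10+0) = 18
r[8] = max(1+18, 3+14, 7+12, …, 10+1, 12+0) = 22
r[9] = max(1+22, 3+18, 7+14, …, 12+1, 15+0) = 23
r[10] = max(1+23, 3+22, 7+18, …, 15+1, 22+0) = 25
r[11] = max(1+25, 3+23, 7+22, …, 22+1, 27+0) = 29
r[12] = max(1+29, 3+25, 7+23, …, 27+1, 29+0) = 33
Maximum revenue is $33.
Now minimize piece count subject to staying optimal: for each k, pieces[k] = 1 + min over i with p[i]+r[k−i]=r[k] of pieces[k−i].
pieces[9] = 3
pieces[10] = 3
pieces[11] = 3
pieces[12] = 3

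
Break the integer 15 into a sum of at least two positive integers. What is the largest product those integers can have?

243

Fill f[k] for k=2..15: at each k try every first piece i and multiply by the better of (k−i) uncut or f[k−i].
Small cases: f[2]=1, f[3]=2, f[4]=4, f[5]=6, f[6]=9, f[7]=12.
f[8] = 2*max(6,9) = 2*9 = 18
f[9] = 3*max(6,9) = 3*9 = 27
f[10] = 2*max(8,18) = 2*18 = 36
f[11] = 2*max(9,27) = 2*27 = 54
f[12] = 3*max(9,27) = 3*27 = 81
f[13] = 2*max(11,54) = 2*54 = 108
f[14] = 2*max(12,81) = 2*81 = 162
f[15] = 3*max(12,81) = 3*81 = 243
One optimal split: 3 + 3 + 3 + 3 + 3; product 3*3*3*3*3 = 243.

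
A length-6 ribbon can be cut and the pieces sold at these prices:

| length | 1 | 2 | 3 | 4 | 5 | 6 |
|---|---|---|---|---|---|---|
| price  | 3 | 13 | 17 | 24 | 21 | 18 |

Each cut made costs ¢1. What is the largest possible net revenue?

Consider every possible first cut. v[k] is the best of p[i]+v[k−i] over all sellable i≤k, charging 1 whenever i<k.
v[1] = 3
v[2] = max(3+3-1, 13+0) = 13
v[3] = max(3+13-1, 13+3-1, 17+0) = 17
v[4] = max(3+17-1, 13+13-1, 17+3-1, 24+0) = 25
v[5] = max(3+25-1, 13+17-1, 17+13-1, 24+3-1, 21+0) = 29
v[6] = max(3+29-1, 13+25-1, 17+17-1, 24+13-1, 21+3-1, 18+0) = 37
One optimal plan: pieces 2 + 2 + 2 (2 cuts) → ¢39 − ¢2 = ¢37.

37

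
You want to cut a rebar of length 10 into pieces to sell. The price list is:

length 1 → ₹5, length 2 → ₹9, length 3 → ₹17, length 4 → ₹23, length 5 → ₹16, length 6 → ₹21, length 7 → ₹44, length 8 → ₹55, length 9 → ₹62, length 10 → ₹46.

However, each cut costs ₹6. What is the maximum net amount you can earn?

Build v[k] bottom-up: v[k] = max over allowed piece i of (p[i] + v[k−i]) − 6 per cut.
v[1] = 5
v[2] = max(5+5-6, 9+0) = 9
v[3] = max(5+9-6, 9+5-6, 17+0) = 17
v[4] = max(5+17-6, 9+9-6, 17+5-6, 23+0) = 23
v[5] = max(5+23-6, 9+17-6, 17+9-6, 23+5-6, 16+0) = 22
v[6] = max(5+22-6, 9+23-6, 17+17-6, 23+9-6, 16+5-6, 21+0) = 28
v[7] = max(5+28-6, 9+22-6, 17+23-6, …, 21+5-6, 44+0) = 44
v[8] = max(5+44-6, 9+28-6, 17+22-6, …, 44+5-6, 55+0) = 55
v[9] = max(5+55-6, 9+44-6, 17+28-6, …, 55+5-6, 62+0) = 62
v[10] = max(5+62-6, 9+55-6, 17+44-6, …, 62+5-6, 46+0) = 61
One optimal plan: pieces 9 + 1 (1 cut) → ₹67 − ₹6 = ₹61.

61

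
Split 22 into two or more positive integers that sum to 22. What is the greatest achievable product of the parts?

2916

Let prod[k] be the best product for length k (with at least one cut). For each first piece i, the rest contributes max(k−i, prod[k−i]).
prod[2] = 1*max(1,0) = 1*1 = 1
prod[3] = max(1*2, 2*1) = 2
prod[4] = max(1*3, 2*2, 3*1) = 4
prod[5] = max(1*4, 2*3, 3*2, 4*1) = 6
prod[6] = max(1*6, 2*4, 3*3, 4*2, 5*1) = 9
prod[7] = max(1*9, 2*6, 3*4, 4*3, 5*2, 6*1) = 12
prod[8] = max(1*12, 2*9, 3*6, …, 6*2, 7*1) = 18
prod[9] = max(1*18, 2*12, 3*9, …, 7*2, 8*1) = 27
prod[10] = max(1*27, 2*18, 3*12, …, 8*2, 9*1) = 36
prod[11] = max(1*36, 2*27, 3*18, …, 9*2, 10*1) = 54
prod[12] = max(1*54, 2*36, 3*27, …, 10*2, 11*1) = 81
prod[13] = max(1*81, 2*54, 3*36, …, 11*2, 12*1) = 108
prod[14] = max(1*108, 2*81, 3*54, …, 12*2, 13*1) = 162
prod[15] = max(1*162, 2*108, 3*81, …, 13*2, 14*1) = 243
prod[16] = max(1*243, 2*162, 3*108, …, 14*2, 15*1) = 324
prod[17] = max(1*324, 2*243, 3*162, …, 15*2, 16*1) = 486
prod[18] = max(1*486, 2*324, 3*243, …, 16*2, 17*1) = 729
prod[19] = max(1*729, 2*486, 3*324, …, 17*2, 18*1) = 972
prod[20] = max(1*972, 2*729, 3*486, …, 18*2, 19*1) = 1458
prod[21] = max(1*1458, 2*972, 3*729, …, 19*2, 20*1) = 2187
prod[22] = max(1*2187, 2*1458, 3*972, …, 20*2, 21*1) = 2916
One optimal split: 3 + 3 + 3 + 3 + 3 + 3 + 2 + 2; product 3*3*3*3*3*3*2*2 = 2916.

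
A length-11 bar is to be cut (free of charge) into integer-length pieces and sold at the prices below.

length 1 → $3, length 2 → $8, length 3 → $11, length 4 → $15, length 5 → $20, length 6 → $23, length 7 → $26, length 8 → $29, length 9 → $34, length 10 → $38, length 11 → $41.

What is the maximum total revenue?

44

Let r[k] be the best obtainable value from length k. For each k, try every first piece i and keep the best of price[i] + r[k−i].
r[1] = 3
r[2] = 8
r[3] = 11  (first piece 1, then r[2]=8)
r[4] = 16  (first piece 2, then r[2]=8)
r[5] = 20
r[6] = 24  (first piece 2, then r[4]=16)
r[7] = 28  (first piece 2, then r[5]=20)
r[8] = 32  (first piece 2, then r[6]=24)
r[9] = 36  (first piece 2, then r[7]=28)
r[10] = 40  (first piece 2, then r[8]=32)
r[11] = 44  (first piece 2, then r[9]=36)
One optimal cutting: 5 + 2 + 2 + 2 → $20 + $8 + $8 + $8 = $44.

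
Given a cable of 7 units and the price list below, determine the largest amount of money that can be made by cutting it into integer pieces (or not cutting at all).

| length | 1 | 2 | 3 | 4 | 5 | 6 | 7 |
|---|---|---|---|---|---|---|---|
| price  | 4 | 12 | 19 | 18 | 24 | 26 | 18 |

Consider every possible first cut. v[k] is the best of p[i]+v[k−i] over all sellable i≤k.
v[1] = 4
v[2] = 12
v[3] = 19
v[4] = 24  (first piece 2, then v[2]=12)
v[5] = 31  (first piece 2, then v[3]=19)
v[6] = 38  (first piece 3, then v[3]=19)
v[7] = 43  (first piece 2, then v[5]=31)
One optimal cutting: 3 + 2 + 2 → 19 + 12 + 12 = 43.

43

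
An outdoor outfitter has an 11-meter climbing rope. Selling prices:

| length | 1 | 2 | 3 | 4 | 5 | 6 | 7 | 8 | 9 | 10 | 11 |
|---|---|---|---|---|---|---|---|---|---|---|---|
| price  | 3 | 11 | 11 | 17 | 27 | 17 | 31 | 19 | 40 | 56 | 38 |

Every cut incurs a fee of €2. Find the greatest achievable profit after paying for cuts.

Let net[k] be the best obtainable value from length k. For each k, try every first piece i and keep the best of price[i] + net[k−i] minus the 2 cut fee when i<k.
net[1] = 3
net[2] = 11
net[3] = 12  (first piece 1, then net[2]=11)
net[4] = 20  (first piece 2, then net[2]=11)
net[5] = 27
net[6] = 29  (first piece 2, then net[4]=20)
net[7] = 36  (first piece 2, then net[5]=27)
net[8] = 38  (first piece 2, then net[6]=29)
net[9] = 45  (first piece 2, then net[7]=36)
net[10] = 56
net[11] = 57  (first piece 1, then net[10]=56)
One optimal plan: pieces 10 + 1 (1 cut) → €59 − €2 = €57.

57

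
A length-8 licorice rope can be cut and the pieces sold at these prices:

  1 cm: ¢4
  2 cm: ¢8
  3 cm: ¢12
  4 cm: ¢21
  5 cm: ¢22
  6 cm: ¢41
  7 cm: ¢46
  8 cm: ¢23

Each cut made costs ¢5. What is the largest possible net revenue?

Let v[k] be the best obtainable value from length k. For each k, try every first piece i and keep the best of price[i] + v[k−i] minus the 5 cut fee when i<k.
v[1] = 4
v[2] = 8
v[3] = 12
v[4] = 21
v[5] = 22
v[6] = 41
v[7] = 46
v[8] = 45  (first piece 1, then v[7]=46)
One optimal plan: pieces 7 + 1 (1 cut) → ¢50 − ¢5 = ¢45.

45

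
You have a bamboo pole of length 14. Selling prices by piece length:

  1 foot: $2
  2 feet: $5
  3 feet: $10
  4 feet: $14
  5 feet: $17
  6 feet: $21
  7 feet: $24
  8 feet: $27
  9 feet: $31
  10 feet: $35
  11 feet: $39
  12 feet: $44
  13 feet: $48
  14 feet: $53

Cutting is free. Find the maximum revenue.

53

Consider every possible first cut. r[k] is the best of p[i]+r[k−i] over all sellable i≤k.
r[1] = 2
r[2] = max(2+2, 5+0) = 5
r[3] = max(2+5, 5+2, 10+0) = 10
r[4] = max(2+10, 5+5, 10+2, 14+0) = 14
r[5] = max(2+14, 5+10, 10+5, 14+2, 17+0) = 17
r[6] = max(2+17, 5+14, 10+10, 14+5, 17+2, 21+0) = 21
r[7] = max(2+21, 5+17, 10+14, …, 21+2, 24+0) = 24
r[8] = max(2+24, 5+21, 10+17, …, 24+2, 27+0) = 28
r[9] = max(2+28, 5+24, 10+21, …, 27+2, 31+0) = 31
r[10] = max(2+31, 5+28, 10+24, …, 31+2, 35+0) = 35
r[11] = max(2+35, 5+31, 10+28, …, 35+2, 39+0) = 39
r[12] = max(2+39, 5+35, 10+31, …, 39+2, 44+0) = 44
r[13] = max(2+44, 5+39, 10+35, …, 44+2, 48+0) = 48
r[14] = max(2+48, 5+44, 10+39, …, 48+2, 53+0) = 53
Best is to sell the whole 14-foot piece uncut for $53.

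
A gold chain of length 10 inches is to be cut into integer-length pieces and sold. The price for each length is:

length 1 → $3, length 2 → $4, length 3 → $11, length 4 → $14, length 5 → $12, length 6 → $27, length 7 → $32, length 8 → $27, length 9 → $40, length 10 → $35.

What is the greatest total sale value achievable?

Build r[k] bottom-up: r[k] = max over allowed piece i of (p[i] + r[k−i]).
r[1] = 3
r[2] = max(3+3, 4+0) = 6
r[3] = max(3+6, 4+3, 11+0) = 11
r[4] = max(3+11, 4+6, 11+3, 14+0) = 14
r[5] = max(3+14, 4+11, 11+6, 14+3, 12+0) = 17
r[6] = max(3+17, 4+14, 11+11, 14+6, 12+3, 27+0) = 27
r[7] = max(3+27, 4+17, 11+14, …, 27+3, 32+0) = 32
r[8] = max(3+32, 4+27, 11+17, …, 32+3, 27+0) = 35
r[9] = max(3+35, 4+32, 11+27, …, 27+3, 40+0) = 40
r[10] = max(3+40, 4+35, 11+32, …, 40+3, 35+0) = 43
One optimal cutting: 9 + 1 → $40 + $3 = $43.

43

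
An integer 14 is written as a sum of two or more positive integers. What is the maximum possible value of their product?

Define g[k] = max over 1≤i<k of i · max(k−i, g[k−i]); the inner max lets the remainder stay uncut if that's better.
Small cases: g[2]=1, g[3]=2, g[4]=4, g[5]=6, g[6]=9, g[7]=12, g[8]=18.
g[9] = max(1*18, 2*12, 3*9, …, 7*2, 8*1) = 27
g[10] = max(1*27, 2*18, 3*12, …, 8*2, 9*1) = 36
g[11] = max(1*36, 2*27, 3*18, …, 9*2, 10*1) = 54
g[12] = max(1*54, 2*36, 3*27, …, 10*2, 11*1) = 81
g[13] = max(1*81, 2*54, 3*36, …, 11*2, 12*1) = 108
g[14] = max(1*108, 2*81, 3*54, …, 12*2, 13*1) = 162
One optimal split: 3 + 3 + 3 + 3 + 2; product 3*3*3*3*2 = 162.

162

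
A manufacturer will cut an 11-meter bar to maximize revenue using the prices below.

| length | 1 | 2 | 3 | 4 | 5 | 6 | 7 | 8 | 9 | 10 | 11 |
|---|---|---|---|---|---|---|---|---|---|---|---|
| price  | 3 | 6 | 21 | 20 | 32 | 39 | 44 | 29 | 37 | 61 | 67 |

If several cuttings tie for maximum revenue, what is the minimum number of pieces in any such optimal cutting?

3

Consider every possible first cut. r[k] is the best of p[i]+r[k−i] over all sellable i≤k.
r[1] = 3
r[2] = max(3+3, 6+0) = 6
r[3] = max(3+6, 6+3, 21+0) = 21
r[4] = max(3+21, 6+6, 21+3, 20+0) = 24
r[5] = max(3+24, 6+21, 21+6, 20+3, 32+0) = 32
r[6] = max(3+32, 6+24, 21+21, 20+6, 32+3, 39+0) = 42
r[7] = max(3+42, 6+32, 21+24, …, 39+3, 44+0) = 45
r[8] = max(3+45, 6+42, 21+32, …, 44+3, 29+0) = 53
r[9] = max(3+53, 6+45, 21+42, …, 29+3, 37+0) = 63
r[10] = max(3+63, 6+53, 21+45, …, 37+3, 61+0) = 66
r[11] = max(3+66, 6+63, 21+53, …, 61+3, 67+0) = 74
Maximum revenue is 74.
Now minimize piece count subject to staying optimal: for each k, pieces[k] = 1 + min over i with p[i]+r[k−i]=r[k] of pieces[k−i].
pieces[8] = 2
pieces[9] = 3
pieces[10] = 4
pieces[11] = 3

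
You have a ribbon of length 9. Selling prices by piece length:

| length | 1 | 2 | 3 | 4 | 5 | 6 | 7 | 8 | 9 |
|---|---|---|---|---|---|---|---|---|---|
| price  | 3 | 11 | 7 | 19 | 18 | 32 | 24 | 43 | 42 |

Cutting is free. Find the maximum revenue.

Consider every possible first cut. v[k] is the best of p[i]+v[k−i] over all sellable i≤k.
v[1] = 3
v[2] = max(3+3, 11+0) = 11
v[3] = max(3+11, 11+3, 7+0) = 14
v[4] = max(3+14, 11+11, 7+3, 19+0) = 22
v[5] = max(3+22, 11+14, 7+11, 19+3, 18+0) = 25
v[6] = max(3+25, 11+22, 7+14, 19+11, 18+3, 32+0) = 33
v[7] = max(3+33, 11+25, 7+22, …, 32+3, 24+0) = 36
v[8] = max(3+36, 11+33, 7+25, …, 24+3, 43+0) = 44
v[9] = max(3+44, 11+36, 7+33, …, 43+3, 42+0) = 47
One optimal cutting: 2 + 2 + 2 + 2 + 1 → ¢11 + ¢11 + ¢11 + ¢11 + ¢3 = ¢47.

47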